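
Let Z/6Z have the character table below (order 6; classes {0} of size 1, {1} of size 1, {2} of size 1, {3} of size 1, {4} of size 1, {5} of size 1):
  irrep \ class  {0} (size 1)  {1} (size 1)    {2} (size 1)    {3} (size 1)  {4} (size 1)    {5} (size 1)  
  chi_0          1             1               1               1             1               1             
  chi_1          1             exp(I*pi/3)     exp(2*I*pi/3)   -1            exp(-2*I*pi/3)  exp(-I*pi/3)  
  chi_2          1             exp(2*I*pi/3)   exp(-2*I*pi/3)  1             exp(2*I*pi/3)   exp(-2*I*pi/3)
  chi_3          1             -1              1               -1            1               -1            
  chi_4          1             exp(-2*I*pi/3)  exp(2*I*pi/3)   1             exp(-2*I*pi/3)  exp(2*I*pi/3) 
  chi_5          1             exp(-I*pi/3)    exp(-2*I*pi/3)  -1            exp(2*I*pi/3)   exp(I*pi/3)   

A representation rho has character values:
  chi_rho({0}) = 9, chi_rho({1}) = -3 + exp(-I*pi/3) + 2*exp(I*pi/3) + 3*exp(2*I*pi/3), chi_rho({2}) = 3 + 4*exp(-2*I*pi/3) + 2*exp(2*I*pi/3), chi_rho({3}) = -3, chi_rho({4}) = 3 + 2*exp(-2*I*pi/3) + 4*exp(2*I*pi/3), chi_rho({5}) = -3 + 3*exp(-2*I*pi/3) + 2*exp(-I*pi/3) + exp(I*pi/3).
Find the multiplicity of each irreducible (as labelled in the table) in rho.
Multiplicities: chi_0: 0, chi_1: 2, chi_2: 3, chi_3: 3, chi_4: 0, chi_5: 1.

Justification: Use <chi_rho, chi> = (1/|G|) sum_C |C| * chi_rho(C) * conj(chi(C)) with |G| = 6 for each irreducible chi in the table:
  <chi_rho, chi_0> = (1/6)[1*(9)*conj(1) + 1*(-3 + exp(-I*pi/3) + 2*exp(I*pi/3) + 3*exp(2*I*pi/3))*conj(1) + 1*(3 + 4*exp(-2*I*pi/3) + 2*exp(2*I*pi/3))*conj(1) + 1*(-3)*conj(1) + 1*(3 + 2*exp(-2*I*pi/3) + 4*exp(2*I*pi/3))*conj(1) + 1*(-3 + 3*exp(-2*I*pi/3) + 2*exp(-I*pi/3) + exp(I*pi/3))*conj(1)]
      = (1/6)[(9) + (-3 + exp(-I*pi/3) + 2*exp(I*pi/3) + 3*exp(2*I*pi/3)) + (3 + 4*exp(-2*I*pi/3) + 2*exp(2*I*pi/3)) + (-3) + (3 + 2*exp(-2*I*pi/3) + 4*exp(2*I*pi/3)) + (-3 + 3*exp(-2*I*pi/3) + 2*exp(-I*pi/3) + exp(I*pi/3))] = 0/6 = 0
  <chi_rho, chi_1> = (1/6)[1*(9)*conj(1) + 1*(-3 + exp(-I*pi/3) + 2*exp(I*pi/3) + 3*exp(2*I*pi/3))*conj(exp(I*pi/3)) + 1*(3 + 4*exp(-2*I*pi/3) + 2*exp(2*I*pi/3))*conj(exp(2*I*pi/3)) + 1*(-3)*conj(-1) + 1*(3 + 2*exp(-2*I*pi/3) + 4*exp(2*I*pi/3))*conj(exp(-2*I*pi/3)) + 1*(-3 + 3*exp(-2*I*pi/3) + 2*exp(-I*pi/3) + exp(I*pi/3))*conj(exp(-I*pi/3))]
      = (1/6)[(9) + (2 + exp(-2*I*pi/3) - 3*exp(-I*pi/3) + 3*exp(I*pi/3)) + (2 + 3*exp(-2*I*pi/3) + 4*exp(2*I*pi/3)) + (3) + (2 + 4*exp(-2*I*pi/3) + 3*exp(2*I*pi/3)) + (2 - 3*exp(I*pi/3) + 3*exp(-I*pi/3) + exp(2*I*pi/3))] = 12/6 = 2
  <chi_rho, chi_2> = (1/6)[1*(9)*conj(1) + 1*(-3 + exp(-I*pi/3) + 2*exp(I*pi/3) + 3*exp(2*I*pi/3))*conj(exp(2*I*pi/3)) + 1*(3 + 4*exp(-2*I*pi/3) + 2*exp(2*I*pi/3))*conj(exp(-2*I*pi/3)) + 1*(-3)*conj(1) + 1*(3 + 2*exp(-2*I*pi/3) + 4*exp(2*I*pi/3))*conj(exp(2*I*pi/3)) + 1*(-3 + 3*exp(-2*I*pi/3) + 2*exp(-I*pi/3) + exp(I*pi/3))*conj(exp(-2*I*pi/3))]
      = (1/6)[(9) + (2 + 2*exp(-I*pi/3) - 3*exp(-2*I*pi/3)) + (4 + 2*exp(-2*I*pi/3) + 3*exp(2*I*pi/3)) + (-3) + (4 + 3*exp(-2*I*pi/3) + 2*exp(2*I*pi/3)) + (2 - 3*exp(2*I*pi/3) + 2*exp(I*pi/3))] = 18/6 = 3
  <chi_rho, chi_3> = (1/6)[1*(9)*conj(1) + 1*(-3 + exp(-I*pi/3) + 2*exp(I*pi/3) + 3*exp(2*I*pi/3))*conj(-1) + 1*(3 + 4*exp(-2*I*pi/3) + 2*exp(2*I*pi/3))*conj(1) + 1*(-3)*conj(-1) + 1*(3 + 2*exp(-2*I*pi/3) + 4*exp(2*I*pi/3))*conj(1) + 1*(-3 + 3*exp(-2*I*pi/3) + 2*exp(-I*pi/3) + exp(I*pi/3))*conj(-1)]
      = (1/6)[(9) + (3 - 3*exp(2*I*pi/3) - 2*exp(I*pi/3) - exp(-I*pi/3)) + (3 + 4*exp(-2*I*pi/3) + 2*exp(2*I*pi/3)) + (3) + (3 + 2*exp(-2*I*pi/3) + 4*exp(2*I*pi/3)) + (3 - exp(I*pi/3) - 2*exp(-I*pi/3) - 3*exp(-2*I*pi/3))] = 18/6 = 3
  <chi_rho, chi_4> = (1/6)[1*(9)*conj(1) + 1*(-3 + exp(-I*pi/3) + 2*exp(I*pi/3) + 3*exp(2*I*pi/3))*conj(exp(-2*I*pi/3)) + 1*(3 + 4*exp(-2*I*pi/3) + 2*exp(2*I*pi/3))*conj(exp(2*I*pi/3)) + 1*(-3)*conj(1) + 1*(3 + 2*exp(-2*I*pi/3) + 4*exp(2*I*pi/3))*conj(exp(-2*I*pi/3)) + 1*(-3 + 3*exp(-2*I*pi/3) + 2*exp(-I*pi/3) + exp(I*pi/3))*conj(exp(2*I*pi/3))]
      = (1/6)[(9) + (-2 + 3*exp(-2*I*pi/3) - 3*exp(2*I*pi/3) + exp(I*pi/3)) + (2 + 3*exp(-2*I*pi/3) + 4*exp(2*I*pi/3)) + (-3) + (2 + 4*exp(-2*I*pi/3) + 3*exp(2*I*pi/3)) + (-2 + exp(-I*pi/3) + 3*exp(2*I*pi/3) - 3*exp(-2*I*pi/3))] = 0/6 = 0
  <chi_rho, chi_5> = (1/6)[1*(9)*conj(1) + 1*(-3 + exp(-I*pi/3) + 2*exp(I*pi/3) + 3*exp(2*I*pi/3))*conj(exp(-I*pi/3)) + 1*(3 + 4*exp(-2*I*pi/3) + 2*exp(2*I*pi/3))*conj(exp(-2*I*pi/3)) + 1*(-3)*conj(-1) + 1*(3 + 2*exp(-2*I*pi/3) + 4*exp(2*I*pi/3))*conj(exp(2*I*pi/3)) + 1*(-3 + 3*exp(-2*I*pi/3) + 2*exp(-I*pi/3) + exp(I*pi/3))*conj(exp(I*pi/3))]
      = (1/6)[(9) + (-2 - 3*exp(I*pi/3) + 2*exp(2*I*pi/3)) + (4 + 2*exp(-2*I*pi/3) + 3*exp(2*I*pi/3)) + (3) + (4 + 3*exp(-2*I*pi/3) + 2*exp(2*I*pi/3)) + (-2 + 2*exp(-2*I*pi/3) - 3*exp(-I*pi/3))] = 6/6 = 1
(Exp terms are combined using exp(i*s)*conj(exp(i*t)) = exp(i*(s-t)), and sums of them are collapsed using the identity that for every m > 1 the m distinct m-th roots of unity sum to 0, e.g. 1 + exp(2*I*pi/3) + exp(-2*I*pi/3) = 0.)
Dimension check: dim(rho) = sum (mult * dim) = 0*1 + 2*1 + 3*1 + 3*1 + 0*1 + 1*1 = 9 = chi_rho(e) = 9.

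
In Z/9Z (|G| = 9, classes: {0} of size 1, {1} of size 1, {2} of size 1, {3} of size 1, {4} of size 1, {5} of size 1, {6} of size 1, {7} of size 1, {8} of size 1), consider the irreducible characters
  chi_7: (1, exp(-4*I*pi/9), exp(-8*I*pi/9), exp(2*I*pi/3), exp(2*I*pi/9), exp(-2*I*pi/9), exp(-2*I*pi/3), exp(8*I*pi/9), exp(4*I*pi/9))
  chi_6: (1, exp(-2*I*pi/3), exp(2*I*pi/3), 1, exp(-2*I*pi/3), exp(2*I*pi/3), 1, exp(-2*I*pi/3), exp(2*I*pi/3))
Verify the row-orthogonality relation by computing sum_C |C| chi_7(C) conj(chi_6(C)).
Sum = 0; so <chi_7, chi_6> = 0 (distinct irreducibles are orthogonal).

Justification: Compute term by term over conjugacy classes (|C| * chi_7(C) * conj(chi_6(C))):
  1*(1)*conj(1) + 1*(exp(-4*I*pi/9))*conj(exp(-2*I*pi/3)) + 1*(exp(-8*I*pi/9))*conj(exp(2*I*pi/3)) + 1*(exp(2*I*pi/3))*conj(1) + 1*(exp(2*I*pi/9))*conj(exp(-2*I*pi/3)) + 1*(exp(-2*I*pi/9))*conj(exp(2*I*pi/3)) + 1*(exp(-2*I*pi/3))*conj(1) + 1*(exp(8*I*pi/9))*conj(exp(-2*I*pi/3)) + 1*(exp(4*I*pi/9))*conj(exp(2*I*pi/3))
  = (1) + (exp(2*I*pi/9)) + (exp(4*I*pi/9)) + (exp(2*I*pi/3)) + (exp(8*I*pi/9)) + (exp(-8*I*pi/9)) + (exp(-2*I*pi/3)) + (exp(-4*I*pi/9)) + (exp(-2*I*pi/9))
  = 0.
(Exp terms are combined using exp(i*s)*conj(exp(i*t)) = exp(i*(s-t)), and sums of them are collapsed using the identity that for every m > 1 the m distinct m-th roots of unity sum to 0, e.g. 1 + exp(2*I*pi/3) + exp(-2*I*pi/3) = 0.)
Dividing by |G| = 9 gives 0/9 = 0, matching the row-orthogonality relation <chi_7, chi_6> = [chi_7 = chi_6].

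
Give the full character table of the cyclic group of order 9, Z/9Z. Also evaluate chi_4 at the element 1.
Character table of Z/9Z (irreps indexed chi_0,...,chi_8 with chi_k(m) = zeta_9^(k*m), zeta_9 = exp(2*pi*i/9)):
  irrep \ class  {0} (size 1)  {1} (size 1)    {2} (size 1)    {3} (size 1)    {4} (size 1)    {5} (size 1)    {6} (size 1)    {7} (size 1)    {8} (size 1)  
  chi_0          1             1               1               1               1               1               1               1               1             
  chi_1          1             exp(2*I*pi/9)   exp(4*I*pi/9)   exp(2*I*pi/3)   exp(8*I*pi/9)   exp(-8*I*pi/9)  exp(-2*I*pi/3)  exp(-4*I*pi/9)  exp(-2*I*pi/9)
  chi_2          1             exp(4*I*pi/9)   exp(8*I*pi/9)   exp(-2*I*pi/3)  exp(-2*I*pi/9)  exp(2*I*pi/9)   exp(2*I*pi/3)   exp(-8*I*pi/9)  exp(-4*I*pi/9)
  chi_3          1             exp(2*I*pi/3)   exp(-2*I*pi/3)  1               exp(2*I*pi/3)   exp(-2*I*pi/3)  1               exp(2*I*pi/3)   exp(-2*I*pi/3)
  chi_4          1             exp(8*I*pi/9)   exp(-2*I*pi/9)  exp(2*I*pi/3)   exp(-4*I*pi/9)  exp(4*I*pi/9)   exp(-2*I*pi/3)  exp(2*I*pi/9)   exp(-8*I*pi/9)
  chi_5          1             exp(-8*I*pi/9)  exp(2*I*pi/9)   exp(-2*I*pi/3)  exp(4*I*pi/9)   exp(-4*I*pi/9)  exp(2*I*pi/3)   exp(-2*I*pi/9)  exp(8*I*pi/9) 
  chi_6          1             exp(-2*I*pi/3)  exp(2*I*pi/3)   1               exp(-2*I*pi/3)  exp(2*I*pi/3)   1               exp(-2*I*pi/3)  exp(2*I*pi/3) 
  chi_7          1             exp(-4*I*pi/9)  exp(-8*I*pi/9)  exp(2*I*pi/3)   exp(2*I*pi/9)   exp(-2*I*pi/9)  exp(-2*I*pi/3)  exp(8*I*pi/9)   exp(4*I*pi/9) 
  chi_8          1             exp(-2*I*pi/9)  exp(-4*I*pi/9)  exp(-2*I*pi/3)  exp(-8*I*pi/9)  exp(8*I*pi/9)   exp(2*I*pi/3)   exp(4*I*pi/9)   exp(2*I*pi/9) 

Spot check: chi_4(1) = zeta_9^(4*1) = zeta_9^4 = exp(8*I*pi/9).

Z/9Z is abelian, so all 9 irreducible complex representations are 1-dimensional. They are given by chi_k(m) = zeta_9^(k*m) for k = 0,...,8. Row orthogonality: sum_m chi_k(m) conj(chi_l(m)) = 9 * [k = l].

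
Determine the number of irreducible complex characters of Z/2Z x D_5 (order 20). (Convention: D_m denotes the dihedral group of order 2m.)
8

Justification: The number of irreducible complex representations of a finite group equals its number of conjugacy classes. For a direct product, #classes(G x H) = #classes(G) * #classes(H). Z/2Z has 2 classes (abelian), D_5 has 4 classes, so 2 * 4 = 8, so Z/2Z x D_5 (order 20) has exactly 8 irreducible complex representations.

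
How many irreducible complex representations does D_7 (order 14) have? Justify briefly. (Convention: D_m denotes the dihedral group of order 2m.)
5

Proof sketch: The number of irreducible complex representations of a finite group equals its number of conjugacy classes. D_7 has 5 conjugacy classes ((n+3)/2 for n odd), so D_7 (order 14) has exactly 5 irreducible complex representations.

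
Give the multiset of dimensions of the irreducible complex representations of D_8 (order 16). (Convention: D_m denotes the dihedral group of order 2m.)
Dimensions: 1, 1, 1, 1, 2, 2, 2

Solution. There are 7 irreducibles (= number of conjugacy classes). Their dimensions d_i satisfy sum d_i^2 = |G| = 16: 1 + 1 + 1 + 1 + 4 + 4 + 4 = 16.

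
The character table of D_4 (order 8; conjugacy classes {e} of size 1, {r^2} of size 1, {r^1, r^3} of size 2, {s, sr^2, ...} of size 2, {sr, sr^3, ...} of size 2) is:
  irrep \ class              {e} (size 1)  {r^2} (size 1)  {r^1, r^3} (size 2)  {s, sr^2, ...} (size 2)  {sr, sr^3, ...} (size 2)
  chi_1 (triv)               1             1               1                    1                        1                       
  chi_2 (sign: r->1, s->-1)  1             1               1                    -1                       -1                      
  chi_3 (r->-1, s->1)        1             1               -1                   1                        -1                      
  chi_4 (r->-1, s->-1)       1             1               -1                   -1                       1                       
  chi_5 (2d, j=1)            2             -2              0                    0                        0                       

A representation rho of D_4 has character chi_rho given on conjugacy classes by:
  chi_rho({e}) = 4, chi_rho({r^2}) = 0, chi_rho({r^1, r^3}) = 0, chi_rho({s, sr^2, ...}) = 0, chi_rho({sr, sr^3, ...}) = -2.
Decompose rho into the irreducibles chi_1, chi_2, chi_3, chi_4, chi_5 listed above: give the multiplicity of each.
Multiplicities: chi_1: 0, chi_2: 1, chi_3: 1, chi_4: 0, chi_5: 1.

Why: Use <chi_rho, chi> = (1/|G|) sum_C |C| * chi_rho(C) * conj(chi(C)) with |G| = 8 for each irreducible chi in the table:
  <chi_rho, chi_1> = (1/8)[1*(4)*conj(1) + 1*(0)*conj(1) + 2*(0)*conj(1) + 2*(0)*conj(1) + 2*(-2)*conj(1)]
      = (1/8)[(4) + (0) + (0) + (0) + (-4)] = 0/8 = 0
  <chi_rho, chi_2> = (1/8)[1*(4)*conj(1) + 1*(0)*conj(1) + 2*(0)*conj(1) + 2*(0)*conj(-1) + 2*(-2)*conj(-1)]
      = (1/8)[(4) + (0) + (0) + (0) + (4)] = 8/8 = 1
  <chi_rho, chi_3> = (1/8)[1*(4)*conj(1) + 1*(0)*conj(1) + 2*(0)*conj(-1) + 2*(0)*conj(1) + 2*(-2)*conj(-1)]
      = (1/8)[(4) + (0) + (0) + (0) + (4)] = 8/8 = 1
  <chi_rho, chi_4> = (1/8)[1*(4)*conj(1) + 1*(0)*conj(1) + 2*(0)*conj(-1) + 2*(0)*conj(-1) + 2*(-2)*conj(1)]
      = (1/8)[(4) + (0) + (0) + (0) + (-4)] = 0/8 = 0
  <chi_rho, chi_5> = (1/8)[1*(4)*conj(2) + 1*(0)*conj(-2) + 2*(0)*conj(0) + 2*(0)*conj(0) + 2*(-2)*conj(0)]
      = (1/8)[(8) + (0) + (0) + (0) + (0)] = 8/8 = 1
Dimension check: dim(rho) = sum (mult * dim) = 0*1 + 1*1 + 1*1 + 0*1 + 1*2 = 4 = chi_rho(e) = 4.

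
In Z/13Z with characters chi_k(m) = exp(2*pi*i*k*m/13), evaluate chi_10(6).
chi_10(6) = zeta_13^60 = exp(-10*I*pi/13)

Details: chi_10(6) = zeta_13^(10*6) = zeta_13^60. Since zeta_13^13 = 1, this equals zeta_13^8 = exp(2*pi*i*8/13) = exp(-10*I*pi/13).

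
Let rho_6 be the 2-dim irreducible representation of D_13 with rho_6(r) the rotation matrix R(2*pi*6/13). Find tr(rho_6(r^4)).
chi_{rho_6}(r^4) = 2*cos(2*pi*6*4/13) = 2*cos(4*pi/13)

Explanation: rho_6(r^4) is rotation by angle 2*pi*6*4/13, whose trace is 2*cos(2*pi*6*4/13) = 2*cos(4*pi/13).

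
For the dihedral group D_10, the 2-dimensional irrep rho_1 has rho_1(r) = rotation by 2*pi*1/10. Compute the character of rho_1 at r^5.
chi_{rho_1}(r^5) = 2*cos(2*pi*1*5/10) = -2

Explanation: rho_1(r^5) is rotation by angle 2*pi*1*5/10, whose trace is 2*cos(2*pi*1*5/10) = -2.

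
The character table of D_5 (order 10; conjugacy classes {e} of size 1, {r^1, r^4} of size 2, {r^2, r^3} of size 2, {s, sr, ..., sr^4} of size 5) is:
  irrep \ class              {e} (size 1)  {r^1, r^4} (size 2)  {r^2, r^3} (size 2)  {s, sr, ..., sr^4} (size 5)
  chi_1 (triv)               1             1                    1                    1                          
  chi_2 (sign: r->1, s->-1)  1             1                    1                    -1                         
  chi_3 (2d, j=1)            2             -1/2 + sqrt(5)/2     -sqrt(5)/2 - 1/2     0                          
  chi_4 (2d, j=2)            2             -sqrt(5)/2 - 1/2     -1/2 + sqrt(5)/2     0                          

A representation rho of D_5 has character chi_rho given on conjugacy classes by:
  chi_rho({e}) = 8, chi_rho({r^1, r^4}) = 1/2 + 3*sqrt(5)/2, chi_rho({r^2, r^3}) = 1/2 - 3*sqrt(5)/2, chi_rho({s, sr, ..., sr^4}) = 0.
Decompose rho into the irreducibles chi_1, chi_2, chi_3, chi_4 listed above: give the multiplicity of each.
Multiplicities: chi_1: 1, chi_2: 1, chi_3: 3, chi_4: 0.

Use <chi_rho, chi> = (1/|G|) sum_C |C| * chi_rho(C) * conj(chi(C)) with |G| = 10 for each irreducible chi in the table:
  <chi_rho, chi_1> = (1/10)[1*(8)*conj(1) + 2*(1/2 + 3*sqrt(5)/2)*conj(1) + 2*(1/2 - 3*sqrt(5)/2)*conj(1) + 5*(0)*conj(1)]
      = (1/10)[(8) + (1 + 3*sqrt(5)) + (1 - 3*sqrt(5)) + (0)] = 10/10 = 1
  <chi_rho, chi_2> = (1/10)[1*(8)*conj(1) + 2*(1/2 + 3*sqrt(5)/2)*conj(1) + 2*(1/2 - 3*sqrt(5)/2)*conj(1) + 5*(0)*conj(-1)]
      = (1/10)[(8) + (1 + 3*sqrt(5)) + (1 - 3*sqrt(5)) + (0)] = 10/10 = 1
  <chi_rho, chi_3> = (1/10)[1*(8)*conj(2) + 2*(1/2 + 3*sqrt(5)/2)*conj(-1/2 + sqrt(5)/2) + 2*(1/2 - 3*sqrt(5)/2)*conj(-sqrt(5)/2 - 1/2) + 5*(0)*conj(0)]
      = (1/10)[(16) + (7 - sqrt(5)) + (sqrt(5) + 7) + (0)] = 30/10 = 3
  <chi_rho, chi_4> = (1/10)[1*(8)*conj(2) + 2*(1/2 + 3*sqrt(5)/2)*conj(-sqrt(5)/2 - 1/2) + 2*(1/2 - 3*sqrt(5)/2)*conj(-1/2 + sqrt(5)/2) + 5*(0)*conj(0)]
      = (1/10)[(16) + (-8 - 2*sqrt(5)) + (-8 + 2*sqrt(5)) + (0)] = 0/10 = 0
Dimension check: dim(rho) = sum (mult * dim) = 1*1 + 1*1 + 3*2 + 0*2 = 8 = chi_rho(e) = 8.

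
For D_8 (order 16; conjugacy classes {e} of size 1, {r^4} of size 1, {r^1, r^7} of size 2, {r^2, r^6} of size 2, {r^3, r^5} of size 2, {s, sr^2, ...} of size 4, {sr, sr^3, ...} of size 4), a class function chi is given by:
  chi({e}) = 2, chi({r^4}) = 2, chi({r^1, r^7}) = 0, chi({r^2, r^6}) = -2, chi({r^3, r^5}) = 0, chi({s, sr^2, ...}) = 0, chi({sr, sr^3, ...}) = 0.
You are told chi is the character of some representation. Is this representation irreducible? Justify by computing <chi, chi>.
Irreducible: <chi, chi> = 1.

<chi, chi> = (1/|G|) sum_C |C| * |chi(C)|^2 = (1/16)[1*|2|^2 + 1*|2|^2 + 2*|0|^2 + 2*|-2|^2 + 2*|0|^2 + 4*|0|^2 + 4*|0|^2]
  = (1/16)[(4) + (4) + (0) + (8) + (0) + (0) + (0)] = 16/16 = 1.
A character is irreducible iff <chi, chi> = 1, so this representation is irreducible.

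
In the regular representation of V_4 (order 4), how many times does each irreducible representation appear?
Each irreducible V_i of dimension d_i appears with multiplicity d_i, i.e. rho_reg = (direct sum over all irreducibles V_i) d_i V_i. The irreducible dimensions for V_4 are 1, 1, 1, 1: 4 irreducibles of dimension 1, each with multiplicity 1. Total dimension 4*1*1 = 4 = |G|.

Working: General theorem: in the regular representation of a finite group G, each irreducible appears with multiplicity equal to its dimension. Check: dim(rho_reg) = sum d_i^2 = 1 + 1 + 1 + 1 = 4 = |G|.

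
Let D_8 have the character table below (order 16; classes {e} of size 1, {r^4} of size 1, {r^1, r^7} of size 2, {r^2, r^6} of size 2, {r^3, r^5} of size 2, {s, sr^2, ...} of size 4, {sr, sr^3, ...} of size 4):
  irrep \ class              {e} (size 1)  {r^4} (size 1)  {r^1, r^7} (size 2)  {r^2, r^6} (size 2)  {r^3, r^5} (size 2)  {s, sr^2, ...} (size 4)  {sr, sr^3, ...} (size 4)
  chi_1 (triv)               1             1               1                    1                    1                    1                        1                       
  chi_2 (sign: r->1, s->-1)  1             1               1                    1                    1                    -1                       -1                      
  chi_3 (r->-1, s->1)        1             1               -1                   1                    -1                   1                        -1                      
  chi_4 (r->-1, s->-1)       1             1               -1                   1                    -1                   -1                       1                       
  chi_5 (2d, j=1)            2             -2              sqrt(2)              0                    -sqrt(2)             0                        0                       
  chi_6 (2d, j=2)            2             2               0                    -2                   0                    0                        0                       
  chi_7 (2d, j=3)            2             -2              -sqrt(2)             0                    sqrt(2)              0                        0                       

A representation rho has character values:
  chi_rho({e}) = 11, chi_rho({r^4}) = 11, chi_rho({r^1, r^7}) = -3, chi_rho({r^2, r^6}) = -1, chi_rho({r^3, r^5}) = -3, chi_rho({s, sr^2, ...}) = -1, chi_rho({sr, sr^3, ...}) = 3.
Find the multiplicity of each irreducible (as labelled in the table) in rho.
Multiplicities: chi_1: 1, chi_2: 0, chi_3: 1, chi_4: 3, chi_5: 0, chi_6: 3, chi_7: 0.

Proof sketch: Use <chi_rho, chi> = (1/|G|) sum_C |C| * chi_rho(C) * conj(chi(C)) with |G| = 16 for each irreducible chi in the table:
  <chi_rho, chi_1> = (1/16)[1*(11)*conj(1) + 1*(11)*conj(1) + 2*(-3)*conj(1) + 2*(-1)*conj(1) + 2*(-3)*conj(1) + 4*(-1)*conj(1) + 4*(3)*conj(1)]
      = (1/16)[(11) + (11) + (-6) + (-2) + (-6) + (-4) + (12)] = 16/16 = 1
  <chi_rho, chi_2> = (1/16)[1*(11)*conj(1) + 1*(11)*conj(1) + 2*(-3)*conj(1) + 2*(-1)*conj(1) + 2*(-3)*conj(1) + 4*(-1)*conj(-1) + 4*(3)*conj(-1)]
      = (1/16)[(11) + (11) + (-6) + (-2) + (-6) + (4) + (-12)] = 0/16 = 0
  <chi_rho, chi_3> = (1/16)[1*(11)*conj(1) + 1*(11)*conj(1) + 2*(-3)*conj(-1) + 2*(-1)*conj(1) + 2*(-3)*conj(-1) + 4*(-1)*conj(1) + 4*(3)*conj(-1)]
      = (1/16)[(11) + (11) + (6) + (-2) + (6) + (-4) + (-12)] = 16/16 = 1
  <chi_rho, chi_4> = (1/16)[1*(11)*conj(1) + 1*(11)*conj(1) + 2*(-3)*conj(-1) + 2*(-1)*conj(1) + 2*(-3)*conj(-1) + 4*(-1)*conj(-1) + 4*(3)*conj(1)]
      = (1/16)[(11) + (11) + (6) + (-2) + (6) + (4) + (12)] = 48/16 = 3
  <chi_rho, chi_5> = (1/16)[1*(11)*conj(2) + 1*(11)*conj(-2) + 2*(-3)*conj(sqrt(2)) + 2*(-1)*conj(0) + 2*(-3)*conj(-sqrt(2)) + 4*(-1)*conj(0) + 4*(3)*conj(0)]
      = (1/16)[(22) + (-22) + (-6*sqrt(2)) + (0) + (6*sqrt(2)) + (0) + (0)] = 0/16 = 0
  <chi_rho, chi_6> = (1/16)[1*(11)*conj(2) + 1*(11)*conj(2) + 2*(-3)*conj(0) + 2*(-1)*conj(-2) + 2*(-3)*conj(0) + 4*(-1)*conj(0) + 4*(3)*conj(0)]
      = (1/16)[(22) + (22) + (0) + (4) + (0) + (0) + (0)] = 48/16 = 3
  <chi_rho, chi_7> = (1/16)[1*(11)*conj(2) + 1*(11)*conj(-2) + 2*(-3)*conj(-sqrt(2)) + 2*(-1)*conj(0) + 2*(-3)*conj(sqrt(2)) + 4*(-1)*conj(0) + 4*(3)*conj(0)]
      = (1/16)[(22) + (-22) + (6*sqrt(2)) + (0) + (-6*sqrt(2)) + (0) + (0)] = 0/16 = 0
Dimension check: dim(rho) = sum (mult * dim) = 1*1 + 0*1 + 1*1 + 3*1 + 0*2 + 3*2 + 0*2 = 11 = chi_rho(e) = 11.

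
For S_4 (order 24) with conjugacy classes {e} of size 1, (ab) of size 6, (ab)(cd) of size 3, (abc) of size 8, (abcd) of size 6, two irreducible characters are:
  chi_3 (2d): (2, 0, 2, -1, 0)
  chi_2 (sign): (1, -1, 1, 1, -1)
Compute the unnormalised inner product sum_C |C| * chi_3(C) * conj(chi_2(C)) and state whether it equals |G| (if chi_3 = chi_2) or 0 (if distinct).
Sum = 0; so <chi_3, chi_2> = 0 (distinct irreducibles are orthogonal).

Reasoning: Compute term by term over conjugacy classes (|C| * chi_3(C) * conj(chi_2(C))):
  1*(2)*conj(1) + 6*(0)*conj(-1) + 3*(2)*conj(1) + 8*(-1)*conj(1) + 6*(0)*conj(-1)
  = (2) + (0) + (6) + (-8) + (0)
  = 0.
Dividing by |G| = 24 gives 0/24 = 0, matching the row-orthogonality relation <chi_3, chi_2> = [chi_3 = chi_2].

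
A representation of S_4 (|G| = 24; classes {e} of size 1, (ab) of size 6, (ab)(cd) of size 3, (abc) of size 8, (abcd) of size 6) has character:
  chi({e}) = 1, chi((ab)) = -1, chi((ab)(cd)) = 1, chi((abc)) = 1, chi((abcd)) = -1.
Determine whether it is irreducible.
Irreducible: <chi, chi> = 1.

Details: <chi, chi> = (1/|G|) sum_C |C| * |chi(C)|^2 = (1/24)[1*|1|^2 + 6*|-1|^2 + 3*|1|^2 + 8*|1|^2 + 6*|-1|^2]
  = (1/24)[(1) + (6) + (3) + (8) + (6)] = 24/24 = 1.
A character is irreducible iff <chi, chi> = 1, so this representation is irreducible.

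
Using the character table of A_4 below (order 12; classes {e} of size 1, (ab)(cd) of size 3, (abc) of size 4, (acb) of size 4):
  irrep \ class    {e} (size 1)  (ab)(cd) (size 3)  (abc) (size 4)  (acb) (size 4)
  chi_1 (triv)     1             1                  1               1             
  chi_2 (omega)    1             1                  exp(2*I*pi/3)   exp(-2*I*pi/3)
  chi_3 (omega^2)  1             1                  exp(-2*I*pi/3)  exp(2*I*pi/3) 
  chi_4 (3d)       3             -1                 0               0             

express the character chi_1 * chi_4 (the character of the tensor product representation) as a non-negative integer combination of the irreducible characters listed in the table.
chi_1 tensor chi_4 = chi_4 (all other irreducibles have multiplicity 0).

Details: The character of a tensor product is the pointwise product (chi_1 * chi_4)(C) = chi_1(C) * chi_4(C):
  {e}: (1)*(3), (ab)(cd): (1)*(-1), (abc): (1)*(0), (acb): (1)*(0)
so (chi_1 * chi_4) takes values
  {e} -> 3, (ab)(cd) -> -1, (abc) -> 0, (acb) -> 0.
Now take the inner product of this character with each irreducible chi from the table, <chi_1*chi_4, chi> = (1/12) sum_C |C| (chi_1*chi_4)(C) conj(chi(C)):
  <chi_1*chi_4, chi_1> = (1/12)[1*(3)*conj(1) + 3*(-1)*conj(1) + 4*(0)*conj(1) + 4*(0)*conj(1)]
      = (1/12)[(3) + (-3) + (0) + (0)] = 0/12 = 0
  <chi_1*chi_4, chi_2> = (1/12)[1*(3)*conj(1) + 3*(-1)*conj(1) + 4*(0)*conj(exp(2*I*pi/3)) + 4*(0)*conj(exp(-2*I*pi/3))]
      = (1/12)[(3) + (-3) + (0) + (0)] = 0/12 = 0
  <chi_1*chi_4, chi_3> = (1/12)[1*(3)*conj(1) + 3*(-1)*conj(1) + 4*(0)*conj(exp(-2*I*pi/3)) + 4*(0)*conj(exp(2*I*pi/3))]
      = (1/12)[(3) + (-3) + (0) + (0)] = 0/12 = 0
  <chi_1*chi_4, chi_4> = (1/12)[1*(3)*conj(3) + 3*(-1)*conj(-1) + 4*(0)*conj(0) + 4*(0)*conj(0)]
      = (1/12)[(9) + (3) + (0) + (0)] = 12/12 = 1
(Exp terms are combined using exp(i*s)*conj(exp(i*t)) = exp(i*(s-t)), and sums of them are collapsed using the identity that for every m > 1 the m distinct m-th roots of unity sum to 0, e.g. 1 + exp(2*I*pi/3) + exp(-2*I*pi/3) = 0.)
Hence the multiplicities are chi_4: 1. Dimension check: dim(chi_1)*dim(chi_4) = 1*3 = 3 and sum (mult * dim) = 1*3 = 3.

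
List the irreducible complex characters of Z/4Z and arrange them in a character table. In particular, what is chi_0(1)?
Character table of Z/4Z (irreps indexed chi_0,...,chi_3 with chi_k(m) = zeta_4^(k*m), zeta_4 = exp(2*pi*i/4)):
  irrep \ class  {0} (size 1)  {1} (size 1)  {2} (size 1)  {3} (size 1)
  chi_0          1             1             1             1           
  chi_1          1             I             -1            -I          
  chi_2          1             -1            1             -1          
  chi_3          1             -I            -1            I           

Spot check: chi_0(1) = zeta_4^(0*1) = zeta_4^0 = 1.

Why: Z/4Z is abelian, so all 4 irreducible complex representations are 1-dimensional. They are given by chi_k(m) = zeta_4^(k*m) for k = 0,...,3. Row orthogonality: sum_m chi_k(m) conj(chi_l(m)) = 4 * [k = l].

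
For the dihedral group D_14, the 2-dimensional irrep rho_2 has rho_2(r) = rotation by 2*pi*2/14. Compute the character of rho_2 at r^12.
chi_{rho_2}(r^12) = 2*cos(2*pi*2*12/14) = -2*cos(3*pi/7)

Proof sketch: rho_2(r^12) is rotation by angle 2*pi*2*12/14, whose trace is 2*cos(2*pi*2*12/14) = -2*cos(3*pi/7).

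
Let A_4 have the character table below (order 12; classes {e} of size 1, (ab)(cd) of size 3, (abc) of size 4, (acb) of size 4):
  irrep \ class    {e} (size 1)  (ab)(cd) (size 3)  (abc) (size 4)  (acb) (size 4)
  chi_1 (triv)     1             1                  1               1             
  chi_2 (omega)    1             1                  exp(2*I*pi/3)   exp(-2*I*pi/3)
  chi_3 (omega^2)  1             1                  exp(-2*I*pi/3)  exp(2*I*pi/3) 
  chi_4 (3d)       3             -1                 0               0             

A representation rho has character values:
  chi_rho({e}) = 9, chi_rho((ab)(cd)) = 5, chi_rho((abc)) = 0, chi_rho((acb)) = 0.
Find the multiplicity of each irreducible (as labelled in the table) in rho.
Multiplicities: chi_1: 2, chi_2: 2, chi_3: 2, chi_4: 1.

Solution. Use <chi_rho, chi> = (1/|G|) sum_C |C| * chi_rho(C) * conj(chi(C)) with |G| = 12 for each irreducible chi in the table:
  <chi_rho, chi_1> = (1/12)[1*(9)*conj(1) + 3*(5)*conj(1) + 4*(0)*conj(1) + 4*(0)*conj(1)]
      = (1/12)[(9) + (15) + (0) + (0)] = 24/12 = 2
  <chi_rho, chi_2> = (1/12)[1*(9)*conj(1) + 3*(5)*conj(1) + 4*(0)*conj(exp(2*I*pi/3)) + 4*(0)*conj(exp(-2*I*pi/3))]
      = (1/12)[(9) + (15) + (0) + (0)] = 24/12 = 2
  <chi_rho, chi_3> = (1/12)[1*(9)*conj(1) + 3*(5)*conj(1) + 4*(0)*conj(exp(-2*I*pi/3)) + 4*(0)*conj(exp(2*I*pi/3))]
      = (1/12)[(9) + (15) + (0) + (0)] = 24/12 = 2
  <chi_rho, chi_4> = (1/12)[1*(9)*conj(3) + 3*(5)*conj(-1) + 4*(0)*conj(0) + 4*(0)*conj(0)]
      = (1/12)[(27) + (-15) + (0) + (0)] = 12/12 = 1
(Exp terms are combined using exp(i*s)*conj(exp(i*t)) = exp(i*(s-t)), and sums of them are collapsed using the identity that for every m > 1 the m distinct m-th roots of unity sum to 0, e.g. 1 + exp(2*I*pi/3) + exp(-2*I*pi/3) = 0.)
Dimension check: dim(rho) = sum (mult * dim) = 2*1 + 2*1 + 2*1 + 1*3 = 9 = chi_rho(e) = 9.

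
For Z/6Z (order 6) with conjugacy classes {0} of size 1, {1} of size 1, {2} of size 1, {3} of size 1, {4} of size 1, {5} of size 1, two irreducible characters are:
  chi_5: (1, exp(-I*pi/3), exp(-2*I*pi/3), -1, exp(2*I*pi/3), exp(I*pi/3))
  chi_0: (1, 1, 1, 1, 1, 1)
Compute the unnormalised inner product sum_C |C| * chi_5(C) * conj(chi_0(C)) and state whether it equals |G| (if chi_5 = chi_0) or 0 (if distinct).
Sum = 0; so <chi_5, chi_0> = 0 (distinct irreducibles are orthogonal).

Reasoning: Compute term by term over conjugacy classes (|C| * chi_5(C) * conj(chi_0(C))):
  1*(1)*conj(1) + 1*(exp(-I*pi/3))*conj(1) + 1*(exp(-2*I*pi/3))*conj(1) + 1*(-1)*conj(1) + 1*(exp(2*I*pi/3))*conj(1) + 1*(exp(I*pi/3))*conj(1)
  = (1) + (exp(-I*pi/3)) + (exp(-2*I*pi/3)) + (-1) + (exp(2*I*pi/3)) + (exp(I*pi/3))
  = 0.
(Exp terms are combined using exp(i*s)*conj(exp(i*t)) = exp(i*(s-t)), and sums of them are collapsed using the identity that for every m > 1 the m distinct m-th roots of unity sum to 0, e.g. 1 + exp(2*I*pi/3) + exp(-2*I*pi/3) = 0.)
Dividing by |G| = 6 gives 0/6 = 0, matching the row-orthogonality relation <chi_5, chi_0> = [chi_5 = chi_0].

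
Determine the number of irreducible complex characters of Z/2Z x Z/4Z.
8

Solution. The number of irreducible complex representations of a finite group equals its number of conjugacy classes. Z/2Z x Z/4Z is abelian of order 8, so every element is its own conjugacy class: 8 classes, so Z/2Z x Z/4Z (order 8) has exactly 8 irreducible complex representations.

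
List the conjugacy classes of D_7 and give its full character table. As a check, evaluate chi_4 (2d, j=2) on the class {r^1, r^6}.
Conjugacy classes: {e} of size 1, {r^1, r^6} of size 2, {r^2, r^5} of size 2, {r^3, r^4} of size 2, {s, sr, ..., sr^6} of size 7.
Character table:
  irrep \ class              {e} (size 1)  {r^1, r^6} (size 2)  {r^2, r^5} (size 2)  {r^3, r^4} (size 2)  {s, sr, ..., sr^6} (size 7)
  chi_1 (triv)               1             1                    1                    1                    1                          
  chi_2 (sign: r->1, s->-1)  1             1                    1                    1                    -1                         
  chi_3 (2d, j=1)            2             2*cos(2*pi/7)        -2*cos(3*pi/7)       -2*cos(pi/7)         0                          
  chi_4 (2d, j=2)            2             -2*cos(3*pi/7)       -2*cos(pi/7)         2*cos(2*pi/7)        0                          
  chi_5 (2d, j=3)            2             -2*cos(pi/7)         2*cos(2*pi/7)        -2*cos(3*pi/7)       0                          

Spot check: chi_4 (2d, j=2) on {r^1, r^6} = -2*cos(3*pi/7).

Why: D_7 has order 2*7 = 14 with 5 conjugacy classes, hence 5 irreducibles. Sum of squared dims 1 + 1 + 4 + 4 + 4 = 14 = |G|. Linear characters come from the abelianisation; the 2-dimensional irreps have character r^k -> 2*cos(2*pi*j*k/7), reflections -> 0.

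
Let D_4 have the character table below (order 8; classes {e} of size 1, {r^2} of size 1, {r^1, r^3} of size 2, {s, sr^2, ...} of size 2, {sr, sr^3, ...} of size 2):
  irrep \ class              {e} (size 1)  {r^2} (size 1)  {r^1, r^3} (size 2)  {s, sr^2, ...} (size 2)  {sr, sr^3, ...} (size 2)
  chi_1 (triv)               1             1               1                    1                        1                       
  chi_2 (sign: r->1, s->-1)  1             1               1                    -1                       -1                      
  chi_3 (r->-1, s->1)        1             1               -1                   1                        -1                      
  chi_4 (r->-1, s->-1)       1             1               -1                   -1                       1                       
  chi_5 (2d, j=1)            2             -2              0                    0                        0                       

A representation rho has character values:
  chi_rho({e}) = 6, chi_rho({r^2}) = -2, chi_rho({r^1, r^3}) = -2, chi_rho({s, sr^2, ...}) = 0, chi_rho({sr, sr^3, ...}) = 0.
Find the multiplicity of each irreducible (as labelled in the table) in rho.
Multiplicities: chi_1: 0, chi_2: 0, chi_3: 1, chi_4: 1, chi_5: 2.

Use <chi_rho, chi> = (1/|G|) sum_C |C| * chi_rho(C) * conj(chi(C)) with |G| = 8 for each irreducible chi in the table:
  <chi_rho, chi_1> = (1/8)[1*(6)*conj(1) + 1*(-2)*conj(1) + 2*(-2)*conj(1) + 2*(0)*conj(1) + 2*(0)*conj(1)]
      = (1/8)[(6) + (-2) + (-4) + (0) + (0)] = 0/8 = 0
  <chi_rho, chi_2> = (1/8)[1*(6)*conj(1) + 1*(-2)*conj(1) + 2*(-2)*conj(1) + 2*(0)*conj(-1) + 2*(0)*conj(-1)]
      = (1/8)[(6) + (-2) + (-4) + (0) + (0)] = 0/8 = 0
  <chi_rho, chi_3> = (1/8)[1*(6)*conj(1) + 1*(-2)*conj(1) + 2*(-2)*conj(-1) + 2*(0)*conj(1) + 2*(0)*conj(-1)]
      = (1/8)[(6) + (-2) + (4) + (0) + (0)] = 8/8 = 1
  <chi_rho, chi_4> = (1/8)[1*(6)*conj(1) + 1*(-2)*conj(1) + 2*(-2)*conj(-1) + 2*(0)*conj(-1) + 2*(0)*conj(1)]
      = (1/8)[(6) + (-2) + (4) + (0) + (0)] = 8/8 = 1
  <chi_rho, chi_5> = (1/8)[1*(6)*conj(2) + 1*(-2)*conj(-2) + 2*(-2)*conj(0) + 2*(0)*conj(0) + 2*(0)*conj(0)]
      = (1/8)[(12) + (4) + (0) + (0) + (0)] = 16/8 = 2
Dimension check: dim(rho) = sum (mult * dim) = 0*1 + 0*1 + 1*1 + 1*1 + 2*2 = 6 = chi_rho(e) = 6.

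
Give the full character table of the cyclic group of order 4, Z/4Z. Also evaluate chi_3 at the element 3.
Character table of Z/4Z (irreps indexed chi_0,...,chi_3 with chi_k(m) = zeta_4^(k*m), zeta_4 = exp(2*pi*i/4)):
  irrep \ class  {0} (size 1)  {1} (size 1)  {2} (size 1)  {3} (size 1)
  chi_0          1             1             1             1           
  chi_1          1             I             -1            -I          
  chi_2          1             -1            1             -1          
  chi_3          1             -I            -1            I           

Spot check: chi_3(3) = zeta_4^(3*3) = zeta_4^9 = I.

Working: Z/4Z is abelian, so all 4 irreducible complex representations are 1-dimensional. They are given by chi_k(m) = zeta_4^(k*m) for k = 0,...,3. Row orthogonality: sum_m chi_k(m) conj(chi_l(m)) = 4 * [k = l].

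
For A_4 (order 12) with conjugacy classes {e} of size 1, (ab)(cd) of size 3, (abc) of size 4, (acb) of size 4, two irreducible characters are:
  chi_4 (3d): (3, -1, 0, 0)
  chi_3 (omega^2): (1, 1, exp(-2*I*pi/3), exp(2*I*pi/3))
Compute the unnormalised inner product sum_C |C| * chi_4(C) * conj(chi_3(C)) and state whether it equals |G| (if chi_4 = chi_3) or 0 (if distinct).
Sum = 0; so <chi_4, chi_3> = 0 (distinct irreducibles are orthogonal).

Justification: Compute term by term over conjugacy classes (|C| * chi_4(C) * conj(chi_3(C))):
  1*(3)*conj(1) + 3*(-1)*conj(1) + 4*(0)*conj(exp(-2*I*pi/3)) + 4*(0)*conj(exp(2*I*pi/3))
  = (3) + (-3) + (0) + (0)
  = 0.
(Exp terms are combined using exp(i*s)*conj(exp(i*t)) = exp(i*(s-t)), and sums of them are collapsed using the identity that for every m > 1 the m distinct m-th roots of unity sum to 0, e.g. 1 + exp(2*I*pi/3) + exp(-2*I*pi/3) = 0.)
Dividing by |G| = 12 gives 0/12 = 0, matching the row-orthogonality relation <chi_4, chi_3> = [chi_4 = chi_3].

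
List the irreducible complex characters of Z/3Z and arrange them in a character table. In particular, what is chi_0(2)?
Character table of Z/3Z (irreps indexed chi_0,...,chi_2 with chi_k(m) = zeta_3^(k*m), zeta_3 = exp(2*pi*i/3)):
  irrep \ class  {0} (size 1)  {1} (size 1)    {2} (size 1)  
  chi_0          1             1               1             
  chi_1          1             exp(2*I*pi/3)   exp(-2*I*pi/3)
  chi_2          1             exp(-2*I*pi/3)  exp(2*I*pi/3) 

Spot check: chi_0(2) = zeta_3^(0*2) = zeta_3^0 = 1.

Working: Z/3Z is abelian, so all 3 irreducible complex representations are 1-dimensional. They are given by chi_k(m) = zeta_3^(k*m) for k = 0,...,2. Row orthogonality: sum_m chi_k(m) conj(chi_l(m)) = 3 * [k = l].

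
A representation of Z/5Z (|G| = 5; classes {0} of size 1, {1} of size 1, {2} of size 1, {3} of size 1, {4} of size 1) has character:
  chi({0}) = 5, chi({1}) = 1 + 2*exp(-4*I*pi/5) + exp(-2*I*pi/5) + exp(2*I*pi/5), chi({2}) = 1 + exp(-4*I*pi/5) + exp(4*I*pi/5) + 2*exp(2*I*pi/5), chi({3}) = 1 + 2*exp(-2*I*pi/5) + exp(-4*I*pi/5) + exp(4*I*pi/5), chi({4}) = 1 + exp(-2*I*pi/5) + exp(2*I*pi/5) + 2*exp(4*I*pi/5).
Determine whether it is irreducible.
Not irreducible (reducible): <chi, chi> = 7 > 1.

Why: <chi, chi> = (1/|G|) sum_C |C| * |chi(C)|^2 = (1/5)[1*|5|^2 + 1*|1 + 2*exp(-4*I*pi/5) + exp(-2*I*pi/5) + exp(2*I*pi/5)|^2 + 1*|1 + exp(-4*I*pi/5) + exp(4*I*pi/5) + 2*exp(2*I*pi/5)|^2 + 1*|1 + 2*exp(-2*I*pi/5) + exp(-4*I*pi/5) + exp(4*I*pi/5)|^2 + 1*|1 + exp(-2*I*pi/5) + exp(2*I*pi/5) + 2*exp(4*I*pi/5)|^2]
  = (1/5)[(25) + (7 + 4*exp(-2*I*pi/5) + 5*exp(-4*I*pi/5) + 5*exp(4*I*pi/5) + 4*exp(2*I*pi/5)) + (7 + 5*exp(-2*I*pi/5) + 4*exp(-4*I*pi/5) + 4*exp(4*I*pi/5) + 5*exp(2*I*pi/5)) + (7 + 5*exp(-2*I*pi/5) + 4*exp(-4*I*pi/5) + 4*exp(4*I*pi/5) + 5*exp(2*I*pi/5)) + (7 + 4*exp(-2*I*pi/5) + 5*exp(-4*I*pi/5) + 5*exp(4*I*pi/5) + 4*exp(2*I*pi/5))] = 35/5 = 7.
(Exp terms are combined using exp(i*s)*conj(exp(i*t)) = exp(i*(s-t)), and sums of them are collapsed using the identity that for every m > 1 the m distinct m-th roots of unity sum to 0, e.g. 1 + exp(2*I*pi/3) + exp(-2*I*pi/3) = 0.)
A character is irreducible iff <chi, chi> = 1, so this representation is reducible.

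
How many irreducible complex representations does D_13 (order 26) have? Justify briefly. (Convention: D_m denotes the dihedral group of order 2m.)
8

Proof sketch: The number of irreducible complex representations of a finite group equals its number of conjugacy classes. D_13 has 8 conjugacy classes ((n+3)/2 for n odd), so D_13 (order 26) has exactly 8 irreducible complex representations.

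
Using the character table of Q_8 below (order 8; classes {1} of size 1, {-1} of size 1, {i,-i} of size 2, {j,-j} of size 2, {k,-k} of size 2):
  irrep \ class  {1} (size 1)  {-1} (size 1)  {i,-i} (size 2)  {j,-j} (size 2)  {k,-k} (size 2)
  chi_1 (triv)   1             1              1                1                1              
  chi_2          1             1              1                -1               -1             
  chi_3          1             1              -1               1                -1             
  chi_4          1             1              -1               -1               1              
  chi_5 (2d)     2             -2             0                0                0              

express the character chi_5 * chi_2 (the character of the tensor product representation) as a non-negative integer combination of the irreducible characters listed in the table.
chi_5 tensor chi_2 = chi_5 (all other irreducibles have multiplicity 0).

The character of a tensor product is the pointwise product (chi_5 * chi_2)(C) = chi_5(C) * chi_2(C):
  {1}: (2)*(1), {-1}: (-2)*(1), {i,-i}: (0)*(1), {j,-j}: (0)*(-1), {k,-k}: (0)*(-1)
so (chi_5 * chi_2) takes values
  {1} -> 2, {-1} -> -2, {i,-i} -> 0, {j,-j} -> 0, {k,-k} -> 0.
Now take the inner product of this character with each irreducible chi from the table, <chi_5*chi_2, chi> = (1/8) sum_C |C| (chi_5*chi_2)(C) conj(chi(C)):
  <chi_5*chi_2, chi_1> = (1/8)[1*(2)*conj(1) + 1*(-2)*conj(1) + 2*(0)*conj(1) + 2*(0)*conj(1) + 2*(0)*conj(1)]
      = (1/8)[(2) + (-2) + (0) + (0) + (0)] = 0/8 = 0
  <chi_5*chi_2, chi_2> = (1/8)[1*(2)*conj(1) + 1*(-2)*conj(1) + 2*(0)*conj(1) + 2*(0)*conj(-1) + 2*(0)*conj(-1)]
      = (1/8)[(2) + (-2) + (0) + (0) + (0)] = 0/8 = 0
  <chi_5*chi_2, chi_3> = (1/8)[1*(2)*conj(1) + 1*(-2)*conj(1) + 2*(0)*conj(-1) + 2*(0)*conj(1) + 2*(0)*conj(-1)]
      = (1/8)[(2) + (-2) + (0) + (0) + (0)] = 0/8 = 0
  <chi_5*chi_2, chi_4> = (1/8)[1*(2)*conj(1) + 1*(-2)*conj(1) + 2*(0)*conj(-1) + 2*(0)*conj(-1) + 2*(0)*conj(1)]
      = (1/8)[(2) + (-2) + (0) + (0) + (0)] = 0/8 = 0
  <chi_5*chi_2, chi_5> = (1/8)[1*(2)*conj(2) + 1*(-2)*conj(-2) + 2*(0)*conj(0) + 2*(0)*conj(0) + 2*(0)*conj(0)]
      = (1/8)[(4) + (4) + (0) + (0) + (0)] = 8/8 = 1
Hence the multiplicities are chi_5: 1. Dimension check: dim(chi_5)*dim(chi_2) = 2*1 = 2 and sum (mult * dim) = 1*2 = 2.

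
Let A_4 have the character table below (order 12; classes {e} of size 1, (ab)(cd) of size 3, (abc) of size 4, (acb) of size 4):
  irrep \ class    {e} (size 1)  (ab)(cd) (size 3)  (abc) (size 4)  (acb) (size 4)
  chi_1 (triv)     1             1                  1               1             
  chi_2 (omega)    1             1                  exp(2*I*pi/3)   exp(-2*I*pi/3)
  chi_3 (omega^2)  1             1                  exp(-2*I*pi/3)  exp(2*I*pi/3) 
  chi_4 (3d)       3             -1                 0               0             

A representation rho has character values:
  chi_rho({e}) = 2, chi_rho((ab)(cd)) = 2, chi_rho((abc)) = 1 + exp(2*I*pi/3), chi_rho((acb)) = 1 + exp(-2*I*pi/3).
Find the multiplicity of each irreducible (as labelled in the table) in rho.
Multiplicities: chi_1: 1, chi_2: 1, chi_3: 0, chi_4: 0.

Why: Use <chi_rho, chi> = (1/|G|) sum_C |C| * chi_rho(C) * conj(chi(C)) with |G| = 12 for each irreducible chi in the table:
  <chi_rho, chi_1> = (1/12)[1*(2)*conj(1) + 3*(2)*conj(1) + 4*(1 + exp(2*I*pi/3))*conj(1) + 4*(1 + exp(-2*I*pi/3))*conj(1)]
      = (1/12)[(2) + (6) + (4 + 4*exp(2*I*pi/3)) + (4 + 4*exp(-2*I*pi/3))] = 12/12 = 1
  <chi_rho, chi_2> = (1/12)[1*(2)*conj(1) + 3*(2)*conj(1) + 4*(1 + exp(2*I*pi/3))*conj(exp(2*I*pi/3)) + 4*(1 + exp(-2*I*pi/3))*conj(exp(-2*I*pi/3))]
      = (1/12)[(2) + (6) + (4 + 4*exp(-2*I*pi/3)) + (4 + 4*exp(2*I*pi/3))] = 12/12 = 1
  <chi_rho, chi_3> = (1/12)[1*(2)*conj(1) + 3*(2)*conj(1) + 4*(1 + exp(2*I*pi/3))*conj(exp(-2*I*pi/3)) + 4*(1 + exp(-2*I*pi/3))*conj(exp(2*I*pi/3))]
      = (1/12)[(2) + (6) + (-4) + (-4)] = 0/12 = 0
  <chi_rho, chi_4> = (1/12)[1*(2)*conj(3) + 3*(2)*conj(-1) + 4*(1 + exp(2*I*pi/3))*conj(0) + 4*(1 + exp(-2*I*pi/3))*conj(0)]
      = (1/12)[(6) + (-6) + (0) + (0)] = 0/12 = 0
(Exp terms are combined using exp(i*s)*conj(exp(i*t)) = exp(i*(s-t)), and sums of them are collapsed using the identity that for every m > 1 the m distinct m-th roots of unity sum to 0, e.g. 1 + exp(2*I*pi/3) + exp(-2*I*pi/3) = 0.)
Dimension check: dim(rho) = sum (mult * dim) = 1*1 + 1*1 + 0*1 + 0*3 = 2 = chi_rho(e) = 2.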